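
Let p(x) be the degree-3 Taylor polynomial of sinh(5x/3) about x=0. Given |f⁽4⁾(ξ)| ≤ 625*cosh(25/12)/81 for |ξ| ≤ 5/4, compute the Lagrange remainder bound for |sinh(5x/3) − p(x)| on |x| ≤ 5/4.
390625*cosh(25/12)/497664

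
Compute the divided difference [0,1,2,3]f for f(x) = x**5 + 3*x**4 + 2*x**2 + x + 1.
43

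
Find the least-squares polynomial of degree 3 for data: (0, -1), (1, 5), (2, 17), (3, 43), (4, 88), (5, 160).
-41/42 + (1217/252)x + (-1/12)x² + (10/9)x³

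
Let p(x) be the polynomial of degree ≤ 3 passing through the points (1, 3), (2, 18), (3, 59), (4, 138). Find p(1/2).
3/2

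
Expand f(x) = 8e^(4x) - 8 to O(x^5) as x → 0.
32*x + 64*x**2 + 256*x**3/3 + 256*x**4/3 + O(x**5)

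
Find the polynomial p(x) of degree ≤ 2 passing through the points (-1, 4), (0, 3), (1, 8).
3*x**2 + 2*x + 3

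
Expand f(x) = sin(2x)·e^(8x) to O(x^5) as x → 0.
2*x + 16*x**2 + 188*x**3/3 + 160*x**4 + O(x**5)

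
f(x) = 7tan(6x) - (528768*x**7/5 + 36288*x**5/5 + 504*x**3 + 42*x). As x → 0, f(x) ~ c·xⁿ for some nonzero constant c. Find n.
9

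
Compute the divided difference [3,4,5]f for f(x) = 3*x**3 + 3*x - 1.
36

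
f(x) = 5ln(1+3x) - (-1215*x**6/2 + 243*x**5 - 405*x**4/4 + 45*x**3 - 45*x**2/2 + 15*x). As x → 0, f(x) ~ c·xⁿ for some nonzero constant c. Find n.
7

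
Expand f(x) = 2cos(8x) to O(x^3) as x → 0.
2 - 64*x**2 + O(x**3)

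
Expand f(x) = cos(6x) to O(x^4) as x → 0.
1 - 18*x**2 + O(x**4)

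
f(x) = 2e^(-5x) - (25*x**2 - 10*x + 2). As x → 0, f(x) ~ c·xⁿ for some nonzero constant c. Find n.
3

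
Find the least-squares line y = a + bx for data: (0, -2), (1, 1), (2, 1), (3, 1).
a = -11/10, b = 9/10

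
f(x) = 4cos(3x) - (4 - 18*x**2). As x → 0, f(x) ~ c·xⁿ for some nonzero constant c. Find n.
4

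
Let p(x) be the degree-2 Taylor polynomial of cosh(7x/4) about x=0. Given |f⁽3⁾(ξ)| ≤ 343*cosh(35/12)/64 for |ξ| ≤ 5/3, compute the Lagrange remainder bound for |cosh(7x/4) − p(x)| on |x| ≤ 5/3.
42875*cosh(35/12)/10368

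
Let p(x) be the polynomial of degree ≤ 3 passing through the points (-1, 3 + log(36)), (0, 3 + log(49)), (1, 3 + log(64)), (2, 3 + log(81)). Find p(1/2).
3 + log(56*2**(1/4)*3**(5/8)*7**(1/8)/3)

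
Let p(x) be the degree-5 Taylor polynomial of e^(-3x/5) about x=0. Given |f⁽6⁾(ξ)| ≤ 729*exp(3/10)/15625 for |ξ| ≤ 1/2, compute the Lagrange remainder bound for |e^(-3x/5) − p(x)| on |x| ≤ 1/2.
81*exp(3/10)/80000000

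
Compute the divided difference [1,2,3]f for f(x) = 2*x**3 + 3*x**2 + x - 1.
15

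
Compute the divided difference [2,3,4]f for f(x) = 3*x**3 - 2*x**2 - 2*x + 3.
25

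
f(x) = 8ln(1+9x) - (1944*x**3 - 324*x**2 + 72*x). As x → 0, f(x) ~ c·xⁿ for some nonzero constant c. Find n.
4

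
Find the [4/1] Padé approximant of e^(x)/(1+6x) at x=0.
(136033*x**4/3159480 + 65731*x**3/394935 + 26331*x**2/52658 + 131644*x/131645 + 1)/(789869*x/131645 + 1)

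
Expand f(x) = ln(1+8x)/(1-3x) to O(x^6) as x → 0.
8*x - 8*x**2 + 440*x**3/3 - 584*x**4 + 24008*x**5/5 + O(x**6)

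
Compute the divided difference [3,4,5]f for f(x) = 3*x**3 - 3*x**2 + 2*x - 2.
33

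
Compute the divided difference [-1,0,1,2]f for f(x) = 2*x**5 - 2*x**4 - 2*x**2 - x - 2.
6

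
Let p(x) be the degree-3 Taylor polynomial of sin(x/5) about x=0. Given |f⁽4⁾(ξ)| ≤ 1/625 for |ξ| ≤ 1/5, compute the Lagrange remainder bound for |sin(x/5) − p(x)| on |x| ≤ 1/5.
1/9375000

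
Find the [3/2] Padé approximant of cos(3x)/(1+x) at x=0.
(99*x**3/28 - 99*x**2/28 - x + 1)/(1 - x**2/28)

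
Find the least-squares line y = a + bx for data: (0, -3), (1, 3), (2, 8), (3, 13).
a = -27/10, b = 53/10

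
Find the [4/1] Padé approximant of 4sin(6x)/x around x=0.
1296*x**4/5 - 144*x**2 + 24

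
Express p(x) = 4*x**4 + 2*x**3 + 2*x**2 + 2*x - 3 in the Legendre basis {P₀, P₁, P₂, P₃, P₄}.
(-23/15)P₀ + (16/5)P₁ + (76/21)P₂ + (4/5)P₃ + (32/35)P₄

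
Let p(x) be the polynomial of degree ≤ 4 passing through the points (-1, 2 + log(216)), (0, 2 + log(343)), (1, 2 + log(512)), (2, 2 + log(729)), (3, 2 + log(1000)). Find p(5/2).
2 + log(729*2**(25/32)*3**(57/128)*5**(105/128)*7**(21/32)/32)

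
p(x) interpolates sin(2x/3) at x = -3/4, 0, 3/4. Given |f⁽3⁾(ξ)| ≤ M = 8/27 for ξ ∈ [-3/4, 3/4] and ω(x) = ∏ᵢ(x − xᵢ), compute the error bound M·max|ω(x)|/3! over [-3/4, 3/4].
sqrt(3)/216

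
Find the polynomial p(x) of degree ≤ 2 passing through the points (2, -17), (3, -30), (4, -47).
-2*x**2 - 3*x - 3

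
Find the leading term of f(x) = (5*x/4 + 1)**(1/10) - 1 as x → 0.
x/8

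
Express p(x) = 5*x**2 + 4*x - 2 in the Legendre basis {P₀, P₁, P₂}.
(-1/3)P₀ + (4)P₁ + (10/3)P₂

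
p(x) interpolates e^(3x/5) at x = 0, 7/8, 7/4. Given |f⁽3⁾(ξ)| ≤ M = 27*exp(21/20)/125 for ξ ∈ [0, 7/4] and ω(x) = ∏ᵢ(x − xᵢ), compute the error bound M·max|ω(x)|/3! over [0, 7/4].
343*sqrt(3)*exp(21/20)/64000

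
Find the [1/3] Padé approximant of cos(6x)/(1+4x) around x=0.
(1 - 15*x/4)/(9*x**3/2 + 3*x**2 + x/4 + 1)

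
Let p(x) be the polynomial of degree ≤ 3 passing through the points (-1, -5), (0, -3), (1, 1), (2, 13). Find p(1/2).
-13/8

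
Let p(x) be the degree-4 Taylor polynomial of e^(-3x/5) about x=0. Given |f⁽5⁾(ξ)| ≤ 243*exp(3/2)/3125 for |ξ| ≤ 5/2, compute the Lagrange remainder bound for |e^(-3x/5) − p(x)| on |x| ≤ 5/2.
81*exp(3/2)/1280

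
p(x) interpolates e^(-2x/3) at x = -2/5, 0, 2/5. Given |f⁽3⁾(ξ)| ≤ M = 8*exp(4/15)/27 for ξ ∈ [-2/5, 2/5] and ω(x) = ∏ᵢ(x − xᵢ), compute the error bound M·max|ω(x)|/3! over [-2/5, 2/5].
64*sqrt(3)*exp(4/15)/91125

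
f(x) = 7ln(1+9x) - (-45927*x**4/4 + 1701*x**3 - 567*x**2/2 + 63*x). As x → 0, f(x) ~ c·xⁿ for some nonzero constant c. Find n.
5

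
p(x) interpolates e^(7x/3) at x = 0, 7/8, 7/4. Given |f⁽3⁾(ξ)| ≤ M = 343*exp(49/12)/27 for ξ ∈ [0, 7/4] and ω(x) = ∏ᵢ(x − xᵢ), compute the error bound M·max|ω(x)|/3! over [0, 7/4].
117649*sqrt(3)*exp(49/12)/373248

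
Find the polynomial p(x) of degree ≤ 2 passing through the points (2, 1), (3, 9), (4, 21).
2*x**2 - 2*x - 3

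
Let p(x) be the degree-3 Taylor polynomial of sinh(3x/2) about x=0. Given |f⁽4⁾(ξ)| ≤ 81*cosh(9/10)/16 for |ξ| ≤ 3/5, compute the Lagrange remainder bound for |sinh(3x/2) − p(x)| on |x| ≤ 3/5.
2187*cosh(9/10)/80000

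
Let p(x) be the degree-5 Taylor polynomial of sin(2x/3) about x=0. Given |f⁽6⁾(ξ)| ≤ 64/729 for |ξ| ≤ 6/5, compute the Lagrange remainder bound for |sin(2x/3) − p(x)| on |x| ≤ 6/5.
256/703125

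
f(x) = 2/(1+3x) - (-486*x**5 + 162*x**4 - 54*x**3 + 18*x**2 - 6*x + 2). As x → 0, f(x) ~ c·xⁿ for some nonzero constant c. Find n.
6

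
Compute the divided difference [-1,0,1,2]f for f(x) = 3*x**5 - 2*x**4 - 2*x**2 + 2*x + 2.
11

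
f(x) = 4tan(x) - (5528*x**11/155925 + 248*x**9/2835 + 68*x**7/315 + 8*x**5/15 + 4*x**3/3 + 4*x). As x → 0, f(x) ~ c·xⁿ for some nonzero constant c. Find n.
13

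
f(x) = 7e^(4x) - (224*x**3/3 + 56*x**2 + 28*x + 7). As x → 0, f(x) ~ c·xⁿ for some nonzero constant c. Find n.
4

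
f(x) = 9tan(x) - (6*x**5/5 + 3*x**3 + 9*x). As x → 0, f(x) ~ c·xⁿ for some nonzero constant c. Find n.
7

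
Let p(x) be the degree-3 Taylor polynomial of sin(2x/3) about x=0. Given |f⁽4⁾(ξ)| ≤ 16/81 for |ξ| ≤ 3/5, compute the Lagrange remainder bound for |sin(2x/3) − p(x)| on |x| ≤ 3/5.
2/1875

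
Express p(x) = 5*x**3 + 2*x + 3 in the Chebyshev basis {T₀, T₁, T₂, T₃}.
(3)T₀ + (23/4)T₁ + (5/4)T₃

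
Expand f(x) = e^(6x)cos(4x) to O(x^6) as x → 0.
1 + 6*x + 10*x**2 - 12*x**3 - 238*x**4/3 - 796*x**5/5 + O(x**6)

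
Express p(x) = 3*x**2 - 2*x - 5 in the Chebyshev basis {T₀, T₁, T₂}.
(-7/2)T₀ + (-2)T₁ + (3/2)T₂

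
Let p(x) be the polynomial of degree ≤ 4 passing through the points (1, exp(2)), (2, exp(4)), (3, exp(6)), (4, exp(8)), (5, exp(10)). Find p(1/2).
(-180*exp(6) - 420*exp(2) + 315 + 378*exp(4) + 35*exp(8))*exp(2)/128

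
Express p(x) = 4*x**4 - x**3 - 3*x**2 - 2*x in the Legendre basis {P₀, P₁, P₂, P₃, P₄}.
(-1/5)P₀ + (-13/5)P₁ + (2/7)P₂ + (-2/5)P₃ + (32/35)P₄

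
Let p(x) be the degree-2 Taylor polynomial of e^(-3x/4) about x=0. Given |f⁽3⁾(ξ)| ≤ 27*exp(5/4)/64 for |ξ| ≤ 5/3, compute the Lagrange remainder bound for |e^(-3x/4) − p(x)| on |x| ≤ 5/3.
125*exp(5/4)/384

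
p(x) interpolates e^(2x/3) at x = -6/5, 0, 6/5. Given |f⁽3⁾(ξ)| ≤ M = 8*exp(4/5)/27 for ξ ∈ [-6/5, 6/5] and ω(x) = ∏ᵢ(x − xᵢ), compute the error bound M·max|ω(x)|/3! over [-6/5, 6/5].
64*sqrt(3)*exp(4/5)/3375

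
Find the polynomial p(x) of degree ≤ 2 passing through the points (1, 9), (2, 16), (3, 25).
x**2 + 4*x + 4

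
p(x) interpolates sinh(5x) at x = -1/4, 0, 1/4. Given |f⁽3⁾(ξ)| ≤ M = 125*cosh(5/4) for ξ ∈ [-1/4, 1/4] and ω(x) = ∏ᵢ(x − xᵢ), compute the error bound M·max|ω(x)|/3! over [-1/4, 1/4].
125*sqrt(3)*cosh(5/4)/1728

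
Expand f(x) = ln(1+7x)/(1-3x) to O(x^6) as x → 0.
7*x - 7*x**2/2 + 623*x**3/6 - 1155*x**4/4 + 49903*x**5/20 + O(x**6)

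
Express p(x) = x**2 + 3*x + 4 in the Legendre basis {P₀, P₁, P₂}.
(13/3)P₀ + (3)P₁ + (2/3)P₂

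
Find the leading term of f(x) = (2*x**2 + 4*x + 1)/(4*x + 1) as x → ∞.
x/2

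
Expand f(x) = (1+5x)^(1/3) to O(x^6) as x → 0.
1 + 5*x/3 - 25*x**2/9 + 625*x**3/81 - 6250*x**4/243 + 68750*x**5/729 + O(x**6)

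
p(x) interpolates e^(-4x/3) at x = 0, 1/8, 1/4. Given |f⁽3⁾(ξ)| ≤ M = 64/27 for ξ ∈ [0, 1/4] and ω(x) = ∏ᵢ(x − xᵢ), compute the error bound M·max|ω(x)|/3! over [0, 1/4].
sqrt(3)/5832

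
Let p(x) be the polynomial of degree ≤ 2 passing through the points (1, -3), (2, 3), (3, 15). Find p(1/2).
-15/4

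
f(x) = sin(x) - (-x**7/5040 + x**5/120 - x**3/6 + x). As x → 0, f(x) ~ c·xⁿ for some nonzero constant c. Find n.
9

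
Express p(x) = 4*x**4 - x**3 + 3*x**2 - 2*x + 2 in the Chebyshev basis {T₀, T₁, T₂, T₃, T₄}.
(5)T₀ + (-11/4)T₁ + (7/2)T₂ + (-1/4)T₃ + (1/2)T₄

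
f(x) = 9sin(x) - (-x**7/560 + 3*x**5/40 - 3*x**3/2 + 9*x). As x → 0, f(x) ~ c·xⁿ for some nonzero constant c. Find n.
9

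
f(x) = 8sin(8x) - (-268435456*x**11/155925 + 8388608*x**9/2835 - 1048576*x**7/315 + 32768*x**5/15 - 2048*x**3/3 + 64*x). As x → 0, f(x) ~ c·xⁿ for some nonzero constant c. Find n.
13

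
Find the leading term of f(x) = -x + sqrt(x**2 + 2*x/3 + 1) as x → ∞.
1/3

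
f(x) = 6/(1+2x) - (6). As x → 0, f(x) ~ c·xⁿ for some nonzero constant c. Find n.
1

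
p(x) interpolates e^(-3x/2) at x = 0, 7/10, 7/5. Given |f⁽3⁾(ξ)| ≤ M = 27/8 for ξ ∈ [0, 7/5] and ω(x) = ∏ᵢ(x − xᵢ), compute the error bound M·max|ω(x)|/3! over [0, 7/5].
343*sqrt(3)/8000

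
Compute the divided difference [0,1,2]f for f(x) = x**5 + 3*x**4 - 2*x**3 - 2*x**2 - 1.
28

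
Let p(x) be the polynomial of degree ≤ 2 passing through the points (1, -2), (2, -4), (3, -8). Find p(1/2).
-7/4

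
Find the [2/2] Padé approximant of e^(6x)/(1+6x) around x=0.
(7*x**2 + 4*x + 1)/(-11*x**2 + 4*x + 1)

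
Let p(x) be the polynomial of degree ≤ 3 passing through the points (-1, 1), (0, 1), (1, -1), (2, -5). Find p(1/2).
1/4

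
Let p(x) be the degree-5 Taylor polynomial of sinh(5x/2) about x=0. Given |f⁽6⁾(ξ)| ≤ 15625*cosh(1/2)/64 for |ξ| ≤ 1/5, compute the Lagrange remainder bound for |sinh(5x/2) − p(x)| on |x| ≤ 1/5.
cosh(1/2)/46080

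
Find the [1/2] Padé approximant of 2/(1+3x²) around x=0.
2/(3*x**2 + 1)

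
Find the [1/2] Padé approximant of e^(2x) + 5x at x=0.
(949*x/141 + 1)/(-16*x**2/141 - 38*x/141 + 1)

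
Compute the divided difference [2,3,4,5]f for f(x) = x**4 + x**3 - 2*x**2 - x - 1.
15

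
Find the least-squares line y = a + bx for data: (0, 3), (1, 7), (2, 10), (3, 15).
a = 29/10, b = 39/10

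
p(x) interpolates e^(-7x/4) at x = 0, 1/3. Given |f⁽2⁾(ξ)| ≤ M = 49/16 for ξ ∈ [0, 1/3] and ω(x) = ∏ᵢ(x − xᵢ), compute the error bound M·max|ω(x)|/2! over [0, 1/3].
49/1152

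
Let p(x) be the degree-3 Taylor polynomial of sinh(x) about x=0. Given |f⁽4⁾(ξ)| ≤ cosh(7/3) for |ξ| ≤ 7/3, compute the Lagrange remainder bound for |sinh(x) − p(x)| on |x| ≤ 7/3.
2401*cosh(7/3)/1944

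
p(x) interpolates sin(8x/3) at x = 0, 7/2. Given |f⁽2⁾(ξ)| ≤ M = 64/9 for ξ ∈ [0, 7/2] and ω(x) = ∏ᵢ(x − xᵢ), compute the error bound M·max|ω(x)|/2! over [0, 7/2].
98/9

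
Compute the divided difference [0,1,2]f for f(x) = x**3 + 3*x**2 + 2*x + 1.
6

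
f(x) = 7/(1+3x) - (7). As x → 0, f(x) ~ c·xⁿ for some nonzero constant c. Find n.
1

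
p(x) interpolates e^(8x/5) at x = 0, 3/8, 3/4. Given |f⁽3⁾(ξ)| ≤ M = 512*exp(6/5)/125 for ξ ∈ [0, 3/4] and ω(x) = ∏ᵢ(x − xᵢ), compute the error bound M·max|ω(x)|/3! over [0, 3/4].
sqrt(3)*exp(6/5)/125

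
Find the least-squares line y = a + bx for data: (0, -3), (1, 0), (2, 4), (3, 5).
a = -27/10, b = 14/5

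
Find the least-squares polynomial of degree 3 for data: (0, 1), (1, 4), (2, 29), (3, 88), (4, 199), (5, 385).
38/63 + (248/189)x + (83/252)x² + (319/108)x³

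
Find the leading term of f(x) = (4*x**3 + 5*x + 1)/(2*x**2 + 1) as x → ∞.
2*x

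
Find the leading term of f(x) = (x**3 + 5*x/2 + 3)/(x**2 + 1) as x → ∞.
x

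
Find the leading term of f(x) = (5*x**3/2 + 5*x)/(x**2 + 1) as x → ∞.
5*x/2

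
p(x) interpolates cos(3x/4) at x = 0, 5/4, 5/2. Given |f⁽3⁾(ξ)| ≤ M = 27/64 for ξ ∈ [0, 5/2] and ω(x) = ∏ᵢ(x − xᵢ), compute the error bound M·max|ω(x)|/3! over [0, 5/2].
125*sqrt(3)/4096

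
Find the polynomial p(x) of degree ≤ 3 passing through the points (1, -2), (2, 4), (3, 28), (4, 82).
2*x**3 - 3*x**2 + x - 2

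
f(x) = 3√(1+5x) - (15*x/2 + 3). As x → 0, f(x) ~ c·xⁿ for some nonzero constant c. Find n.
2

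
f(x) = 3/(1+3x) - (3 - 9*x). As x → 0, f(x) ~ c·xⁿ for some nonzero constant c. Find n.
2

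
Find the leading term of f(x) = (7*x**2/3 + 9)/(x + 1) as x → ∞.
7*x/3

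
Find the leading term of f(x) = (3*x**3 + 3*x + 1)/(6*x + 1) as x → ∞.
x**2/2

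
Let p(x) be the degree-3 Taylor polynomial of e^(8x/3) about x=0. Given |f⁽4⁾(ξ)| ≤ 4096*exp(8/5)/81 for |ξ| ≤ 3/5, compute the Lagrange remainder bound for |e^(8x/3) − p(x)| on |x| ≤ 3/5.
512*exp(8/5)/1875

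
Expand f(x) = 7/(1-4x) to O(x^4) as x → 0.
7 + 28*x + 112*x**2 + 448*x**3 + O(x**4)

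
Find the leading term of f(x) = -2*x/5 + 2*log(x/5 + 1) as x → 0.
-x**2/25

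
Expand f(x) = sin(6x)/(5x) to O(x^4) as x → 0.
6/5 - 36*x**2/5 + O(x**4)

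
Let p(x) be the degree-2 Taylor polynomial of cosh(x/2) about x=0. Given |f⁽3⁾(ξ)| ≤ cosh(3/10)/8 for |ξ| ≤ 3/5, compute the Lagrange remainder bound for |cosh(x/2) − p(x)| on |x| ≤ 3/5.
9*cosh(3/10)/2000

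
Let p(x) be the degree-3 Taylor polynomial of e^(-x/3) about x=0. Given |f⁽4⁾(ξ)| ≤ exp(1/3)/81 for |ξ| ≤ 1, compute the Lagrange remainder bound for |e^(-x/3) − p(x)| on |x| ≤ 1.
exp(1/3)/1944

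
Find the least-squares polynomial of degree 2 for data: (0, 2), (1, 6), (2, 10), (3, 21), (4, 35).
86/35 + (27/70)x + (27/14)x²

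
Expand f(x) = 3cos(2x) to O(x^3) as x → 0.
3 - 6*x**2 + O(x**3)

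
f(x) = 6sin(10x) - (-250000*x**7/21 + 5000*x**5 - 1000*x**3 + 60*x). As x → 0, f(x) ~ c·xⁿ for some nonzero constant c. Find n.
9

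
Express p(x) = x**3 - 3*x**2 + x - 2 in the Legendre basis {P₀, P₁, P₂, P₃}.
(-3)P₀ + (8/5)P₁ + (-2)P₂ + (2/5)P₃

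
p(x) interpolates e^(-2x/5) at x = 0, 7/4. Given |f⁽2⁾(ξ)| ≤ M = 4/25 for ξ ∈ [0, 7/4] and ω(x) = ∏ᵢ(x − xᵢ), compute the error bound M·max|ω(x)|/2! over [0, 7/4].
49/800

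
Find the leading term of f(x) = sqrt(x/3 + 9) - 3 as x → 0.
x/18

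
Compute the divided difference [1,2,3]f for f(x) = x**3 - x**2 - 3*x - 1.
5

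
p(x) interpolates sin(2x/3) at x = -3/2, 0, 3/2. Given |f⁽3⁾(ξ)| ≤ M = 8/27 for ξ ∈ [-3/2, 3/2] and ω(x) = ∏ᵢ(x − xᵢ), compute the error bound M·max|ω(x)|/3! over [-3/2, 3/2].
sqrt(3)/27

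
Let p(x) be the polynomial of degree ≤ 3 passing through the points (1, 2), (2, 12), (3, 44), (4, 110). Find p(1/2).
3/2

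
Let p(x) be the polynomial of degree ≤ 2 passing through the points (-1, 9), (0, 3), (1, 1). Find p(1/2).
3/2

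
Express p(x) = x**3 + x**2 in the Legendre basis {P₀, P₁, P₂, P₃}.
(1/3)P₀ + (3/5)P₁ + (2/3)P₂ + (2/5)P₃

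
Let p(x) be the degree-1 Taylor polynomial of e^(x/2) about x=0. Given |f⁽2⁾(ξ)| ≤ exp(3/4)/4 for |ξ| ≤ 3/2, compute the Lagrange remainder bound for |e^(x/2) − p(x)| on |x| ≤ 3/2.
9*exp(3/4)/32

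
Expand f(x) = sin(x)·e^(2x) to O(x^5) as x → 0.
x + 2*x**2 + 11*x**3/6 + x**4 + O(x**5)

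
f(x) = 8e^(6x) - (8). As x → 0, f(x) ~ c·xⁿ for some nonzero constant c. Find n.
1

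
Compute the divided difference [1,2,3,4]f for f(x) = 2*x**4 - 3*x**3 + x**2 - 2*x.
17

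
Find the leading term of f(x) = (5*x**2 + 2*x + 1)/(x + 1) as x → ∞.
5*x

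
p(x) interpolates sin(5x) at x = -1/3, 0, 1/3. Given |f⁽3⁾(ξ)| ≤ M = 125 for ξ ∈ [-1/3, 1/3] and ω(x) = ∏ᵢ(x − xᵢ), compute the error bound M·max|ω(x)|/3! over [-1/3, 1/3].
125*sqrt(3)/729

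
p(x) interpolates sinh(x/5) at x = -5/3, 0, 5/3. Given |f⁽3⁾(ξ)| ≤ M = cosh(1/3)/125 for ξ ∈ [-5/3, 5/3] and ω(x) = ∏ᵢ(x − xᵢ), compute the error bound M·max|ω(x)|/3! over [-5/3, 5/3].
sqrt(3)*cosh(1/3)/729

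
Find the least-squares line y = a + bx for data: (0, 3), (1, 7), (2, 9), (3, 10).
a = 19/5, b = 23/10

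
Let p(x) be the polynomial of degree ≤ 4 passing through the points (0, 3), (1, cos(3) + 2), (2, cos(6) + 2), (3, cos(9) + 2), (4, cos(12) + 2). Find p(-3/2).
315*cos(12)/128 - 385*cos(9)/32 + 1411/128 - 693*cos(3)/32 + 1485*cos(6)/64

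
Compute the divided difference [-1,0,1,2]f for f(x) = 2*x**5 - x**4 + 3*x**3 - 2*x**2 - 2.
11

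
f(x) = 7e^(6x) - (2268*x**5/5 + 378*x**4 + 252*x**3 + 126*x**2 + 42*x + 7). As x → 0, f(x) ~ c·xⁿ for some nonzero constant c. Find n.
6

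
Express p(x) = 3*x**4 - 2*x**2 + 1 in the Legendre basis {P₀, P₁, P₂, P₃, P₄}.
(14/15)P₀ + (8/21)P₂ + (24/35)P₄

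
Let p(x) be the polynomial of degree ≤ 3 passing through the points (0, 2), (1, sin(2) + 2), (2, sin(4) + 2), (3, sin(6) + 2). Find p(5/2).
15*sin(4)/16 - 5*sin(2)/16 + 5*sin(6)/16 + 2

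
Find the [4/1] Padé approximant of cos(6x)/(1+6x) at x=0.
(54*x**4 - 18*x**2 + 1)/(6*x + 1)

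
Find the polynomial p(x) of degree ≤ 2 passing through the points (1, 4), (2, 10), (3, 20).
2*x**2 + 2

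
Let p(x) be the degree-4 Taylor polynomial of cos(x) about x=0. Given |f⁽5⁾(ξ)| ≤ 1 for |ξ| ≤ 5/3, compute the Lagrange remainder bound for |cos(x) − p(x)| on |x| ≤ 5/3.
625/5832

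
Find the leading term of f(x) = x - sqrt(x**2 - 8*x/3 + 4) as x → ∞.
4/3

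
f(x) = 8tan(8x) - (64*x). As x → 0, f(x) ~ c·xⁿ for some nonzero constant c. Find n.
3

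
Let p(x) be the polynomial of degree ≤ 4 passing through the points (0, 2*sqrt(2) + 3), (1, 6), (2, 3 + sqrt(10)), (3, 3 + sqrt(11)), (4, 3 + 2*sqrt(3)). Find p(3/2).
-5*sqrt(11)/32 - 5*sqrt(2)/64 + 3*sqrt(3)/64 + 45*sqrt(10)/64 + 141/32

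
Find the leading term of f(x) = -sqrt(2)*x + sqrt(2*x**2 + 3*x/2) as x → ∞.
3*sqrt(2)/8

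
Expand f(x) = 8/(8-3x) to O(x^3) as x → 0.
1 + 3*x/8 + 9*x**2/64 + O(x**3)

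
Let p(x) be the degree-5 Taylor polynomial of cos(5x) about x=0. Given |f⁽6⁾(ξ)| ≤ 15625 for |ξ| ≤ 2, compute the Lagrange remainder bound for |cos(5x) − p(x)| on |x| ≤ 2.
12500/9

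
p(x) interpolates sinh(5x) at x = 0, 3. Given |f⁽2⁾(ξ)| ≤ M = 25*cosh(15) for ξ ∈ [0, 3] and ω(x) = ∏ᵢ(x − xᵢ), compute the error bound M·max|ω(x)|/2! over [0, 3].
225*cosh(15)/8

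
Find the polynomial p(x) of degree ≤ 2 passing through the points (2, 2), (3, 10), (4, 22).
2*x**2 - 2*x - 2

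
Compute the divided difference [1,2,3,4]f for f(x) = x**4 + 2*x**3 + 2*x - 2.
12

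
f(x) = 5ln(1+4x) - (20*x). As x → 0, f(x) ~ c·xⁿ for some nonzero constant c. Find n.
2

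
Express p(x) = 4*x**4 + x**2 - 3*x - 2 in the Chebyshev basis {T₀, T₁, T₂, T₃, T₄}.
(-3)T₁ + (5/2)T₂ + (1/2)T₄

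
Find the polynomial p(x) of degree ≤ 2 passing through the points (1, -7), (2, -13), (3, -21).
-x**2 - 3*x - 3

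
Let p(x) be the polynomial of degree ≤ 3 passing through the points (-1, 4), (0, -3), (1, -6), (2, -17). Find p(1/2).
-17/4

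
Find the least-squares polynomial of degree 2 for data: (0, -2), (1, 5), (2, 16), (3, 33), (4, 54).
-68/35 + (30/7)x + (17/7)x²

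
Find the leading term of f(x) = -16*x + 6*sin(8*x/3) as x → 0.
-512*x**3/27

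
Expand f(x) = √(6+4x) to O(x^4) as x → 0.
sqrt(6) + sqrt(6)*x/3 - sqrt(6)*x**2/18 + sqrt(6)*x**3/54 + O(x**4)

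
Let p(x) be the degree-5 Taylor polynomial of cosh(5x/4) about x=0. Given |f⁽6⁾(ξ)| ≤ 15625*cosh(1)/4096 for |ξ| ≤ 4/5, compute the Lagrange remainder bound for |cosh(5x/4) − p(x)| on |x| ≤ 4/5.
cosh(1)/720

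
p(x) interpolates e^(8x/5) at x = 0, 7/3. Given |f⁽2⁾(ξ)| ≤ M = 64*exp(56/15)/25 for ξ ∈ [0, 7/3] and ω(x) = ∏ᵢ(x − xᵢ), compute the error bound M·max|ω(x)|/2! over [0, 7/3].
392*exp(56/15)/225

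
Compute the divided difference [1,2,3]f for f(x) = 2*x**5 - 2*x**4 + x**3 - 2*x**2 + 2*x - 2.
134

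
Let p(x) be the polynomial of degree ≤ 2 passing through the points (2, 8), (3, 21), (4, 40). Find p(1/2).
-1/4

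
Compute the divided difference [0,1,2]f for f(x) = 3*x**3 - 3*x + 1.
9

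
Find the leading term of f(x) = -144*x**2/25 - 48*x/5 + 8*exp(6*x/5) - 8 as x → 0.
288*x**3/125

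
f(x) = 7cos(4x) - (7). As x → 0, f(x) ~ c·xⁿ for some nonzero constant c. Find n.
2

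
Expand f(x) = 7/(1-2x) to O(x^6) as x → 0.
7 + 14*x + 28*x**2 + 56*x**3 + 112*x**4 + 224*x**5 + O(x**6)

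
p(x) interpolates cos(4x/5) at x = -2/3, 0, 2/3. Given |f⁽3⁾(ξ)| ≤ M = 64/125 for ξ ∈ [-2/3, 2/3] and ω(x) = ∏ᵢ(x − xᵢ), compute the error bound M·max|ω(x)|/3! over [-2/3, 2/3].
512*sqrt(3)/91125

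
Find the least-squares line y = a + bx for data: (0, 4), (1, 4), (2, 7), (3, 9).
a = 33/10, b = 9/5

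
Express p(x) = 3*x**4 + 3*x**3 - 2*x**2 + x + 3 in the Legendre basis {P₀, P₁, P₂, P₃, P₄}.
(44/15)P₀ + (14/5)P₁ + (8/21)P₂ + (6/5)P₃ + (24/35)P₄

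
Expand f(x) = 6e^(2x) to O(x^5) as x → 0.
6 + 12*x + 12*x**2 + 8*x**3 + 4*x**4 + O(x**5)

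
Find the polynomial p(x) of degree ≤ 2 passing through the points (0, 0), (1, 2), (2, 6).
x**2 + x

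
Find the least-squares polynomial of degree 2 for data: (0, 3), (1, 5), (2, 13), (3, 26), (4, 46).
107/35 + (-71/70)x + (41/14)x²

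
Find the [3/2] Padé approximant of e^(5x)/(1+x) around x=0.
(125*x**3/123 + 375*x**2/164 + 90*x/41 + 1)/(165*x**2/164 - 74*x/41 + 1)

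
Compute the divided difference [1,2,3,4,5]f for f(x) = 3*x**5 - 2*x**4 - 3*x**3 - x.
43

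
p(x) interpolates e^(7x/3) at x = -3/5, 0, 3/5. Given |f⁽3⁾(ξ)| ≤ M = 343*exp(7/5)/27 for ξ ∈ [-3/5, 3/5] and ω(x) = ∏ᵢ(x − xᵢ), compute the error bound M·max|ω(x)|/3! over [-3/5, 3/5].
343*sqrt(3)*exp(7/5)/3375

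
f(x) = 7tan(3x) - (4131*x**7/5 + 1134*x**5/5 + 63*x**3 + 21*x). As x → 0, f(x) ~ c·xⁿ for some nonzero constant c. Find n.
9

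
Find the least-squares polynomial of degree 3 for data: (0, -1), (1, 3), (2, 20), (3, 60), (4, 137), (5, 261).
-65/63 + (737/378)x + (5/18)x² + (53/27)x³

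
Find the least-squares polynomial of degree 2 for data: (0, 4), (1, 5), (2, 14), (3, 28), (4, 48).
131/35 + (-83/70)x + (43/14)x²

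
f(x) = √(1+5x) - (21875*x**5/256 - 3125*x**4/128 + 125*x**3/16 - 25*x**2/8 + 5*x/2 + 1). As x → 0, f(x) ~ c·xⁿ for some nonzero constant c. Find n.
6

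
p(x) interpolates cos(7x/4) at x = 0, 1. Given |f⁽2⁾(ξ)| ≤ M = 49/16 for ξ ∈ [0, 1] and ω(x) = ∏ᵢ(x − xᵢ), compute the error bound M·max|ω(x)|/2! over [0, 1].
49/128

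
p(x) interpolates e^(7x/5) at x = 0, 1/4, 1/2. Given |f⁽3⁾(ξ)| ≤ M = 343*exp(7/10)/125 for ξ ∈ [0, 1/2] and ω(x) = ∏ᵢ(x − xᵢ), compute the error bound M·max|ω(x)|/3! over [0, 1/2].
343*sqrt(3)*exp(7/10)/216000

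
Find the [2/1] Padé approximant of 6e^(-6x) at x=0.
(36*x**2 - 24*x + 6)/(2*x + 1)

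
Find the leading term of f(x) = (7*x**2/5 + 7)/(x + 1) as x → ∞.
7*x/5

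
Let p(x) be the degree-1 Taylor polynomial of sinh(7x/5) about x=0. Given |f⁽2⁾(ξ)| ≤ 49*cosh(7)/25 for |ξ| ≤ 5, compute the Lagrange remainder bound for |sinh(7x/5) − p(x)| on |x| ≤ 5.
49*cosh(7)/2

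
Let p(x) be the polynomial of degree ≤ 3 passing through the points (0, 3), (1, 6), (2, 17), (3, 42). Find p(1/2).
31/8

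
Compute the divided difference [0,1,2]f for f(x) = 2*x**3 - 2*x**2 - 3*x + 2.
4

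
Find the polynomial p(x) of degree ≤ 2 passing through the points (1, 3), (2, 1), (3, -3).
-x**2 + x + 3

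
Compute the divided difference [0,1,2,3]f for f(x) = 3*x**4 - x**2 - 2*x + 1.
18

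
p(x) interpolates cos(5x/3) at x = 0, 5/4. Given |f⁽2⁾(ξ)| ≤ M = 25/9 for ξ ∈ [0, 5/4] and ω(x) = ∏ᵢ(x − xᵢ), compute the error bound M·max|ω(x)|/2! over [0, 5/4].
625/1152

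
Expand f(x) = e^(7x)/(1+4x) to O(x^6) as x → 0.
1 + 3*x + 25*x**2/2 + 43*x**3/6 + 571*x**4/8 - 17453*x**5/120 + O(x**6)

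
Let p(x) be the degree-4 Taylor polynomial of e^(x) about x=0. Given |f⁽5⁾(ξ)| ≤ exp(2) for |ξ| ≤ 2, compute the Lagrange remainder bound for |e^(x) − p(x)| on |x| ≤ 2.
4*exp(2)/15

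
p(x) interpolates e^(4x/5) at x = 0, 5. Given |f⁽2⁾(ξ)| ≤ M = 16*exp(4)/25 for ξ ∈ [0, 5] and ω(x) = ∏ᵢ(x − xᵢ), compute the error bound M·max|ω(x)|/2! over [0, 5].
2*exp(4)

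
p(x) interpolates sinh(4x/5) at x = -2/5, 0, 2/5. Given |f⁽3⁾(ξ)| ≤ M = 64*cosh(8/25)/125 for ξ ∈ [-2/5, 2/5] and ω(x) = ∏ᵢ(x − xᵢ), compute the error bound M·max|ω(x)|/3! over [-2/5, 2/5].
512*sqrt(3)*cosh(8/25)/421875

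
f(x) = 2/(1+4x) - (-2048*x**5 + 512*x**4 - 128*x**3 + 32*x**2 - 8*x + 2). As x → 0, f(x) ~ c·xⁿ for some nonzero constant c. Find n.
6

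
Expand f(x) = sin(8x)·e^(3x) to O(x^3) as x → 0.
8*x + 24*x**2 + O(x**3)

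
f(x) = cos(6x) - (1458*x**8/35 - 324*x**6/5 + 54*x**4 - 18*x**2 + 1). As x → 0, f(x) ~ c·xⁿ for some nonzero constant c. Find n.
10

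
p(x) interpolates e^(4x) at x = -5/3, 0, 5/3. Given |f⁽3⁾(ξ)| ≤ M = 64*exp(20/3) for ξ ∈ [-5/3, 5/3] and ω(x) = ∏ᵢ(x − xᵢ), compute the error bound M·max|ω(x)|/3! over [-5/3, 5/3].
8000*sqrt(3)*exp(20/3)/729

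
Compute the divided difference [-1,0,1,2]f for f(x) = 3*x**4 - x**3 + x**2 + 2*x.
5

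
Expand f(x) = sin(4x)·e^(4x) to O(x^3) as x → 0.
4*x + 16*x**2 + O(x**3)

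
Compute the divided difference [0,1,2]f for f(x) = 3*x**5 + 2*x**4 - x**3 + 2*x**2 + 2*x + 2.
58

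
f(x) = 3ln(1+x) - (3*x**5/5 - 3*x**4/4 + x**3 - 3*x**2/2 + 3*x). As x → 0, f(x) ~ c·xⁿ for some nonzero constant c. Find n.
6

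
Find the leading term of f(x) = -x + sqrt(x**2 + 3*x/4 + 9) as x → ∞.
3/8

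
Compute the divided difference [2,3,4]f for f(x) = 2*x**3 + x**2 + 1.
19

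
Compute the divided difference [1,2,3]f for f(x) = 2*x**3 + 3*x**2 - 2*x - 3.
15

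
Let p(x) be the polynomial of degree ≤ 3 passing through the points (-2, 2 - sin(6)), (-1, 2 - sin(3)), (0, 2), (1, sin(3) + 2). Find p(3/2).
5*sin(6)/16 + 7*sin(3)/8 + 2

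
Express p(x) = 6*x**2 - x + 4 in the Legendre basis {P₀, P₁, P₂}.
(6)P₀ - P₁ + (4)P₂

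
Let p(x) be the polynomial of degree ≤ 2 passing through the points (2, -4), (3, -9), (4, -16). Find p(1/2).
-1/4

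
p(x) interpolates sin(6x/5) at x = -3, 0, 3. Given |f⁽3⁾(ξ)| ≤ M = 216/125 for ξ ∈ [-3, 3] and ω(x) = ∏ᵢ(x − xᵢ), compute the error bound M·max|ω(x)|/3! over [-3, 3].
216*sqrt(3)/125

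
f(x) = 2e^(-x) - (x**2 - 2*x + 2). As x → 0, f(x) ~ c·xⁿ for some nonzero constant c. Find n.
3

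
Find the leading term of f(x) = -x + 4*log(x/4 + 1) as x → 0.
-x**2/8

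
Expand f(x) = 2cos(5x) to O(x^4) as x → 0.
2 - 25*x**2 + O(x**4)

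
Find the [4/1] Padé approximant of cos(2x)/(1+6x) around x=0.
(2*x**4/3 - 2*x**2 + 1)/(6*x + 1)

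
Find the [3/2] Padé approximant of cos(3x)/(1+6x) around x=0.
(387*x**3/14 - 129*x**2/28 - 6*x + 1)/(1 - 1011*x**2/28)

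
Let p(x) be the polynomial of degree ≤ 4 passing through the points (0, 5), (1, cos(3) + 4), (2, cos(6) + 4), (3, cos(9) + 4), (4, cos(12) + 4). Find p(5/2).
15*cos(9)/32 - 5*cos(12)/128 - 5*cos(3)/32 + 45*cos(6)/64 + 515/128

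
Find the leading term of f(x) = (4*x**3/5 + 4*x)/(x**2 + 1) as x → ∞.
4*x/5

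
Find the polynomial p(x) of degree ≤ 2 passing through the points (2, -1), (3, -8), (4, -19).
-2*x**2 + 3*x + 1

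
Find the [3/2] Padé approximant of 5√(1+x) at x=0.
(5*x**3/32 + 45*x**2/16 + 15*x/2 + 5)/(3*x**2/16 + x + 1)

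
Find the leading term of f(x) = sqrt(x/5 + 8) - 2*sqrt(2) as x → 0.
sqrt(2)*x/40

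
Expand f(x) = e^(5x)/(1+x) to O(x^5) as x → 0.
1 + 4*x + 17*x**2/2 + 37*x**3/3 + 329*x**4/24 + O(x**5)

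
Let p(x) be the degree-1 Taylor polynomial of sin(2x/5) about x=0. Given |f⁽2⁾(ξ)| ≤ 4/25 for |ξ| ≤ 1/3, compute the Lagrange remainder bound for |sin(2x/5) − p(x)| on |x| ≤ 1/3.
2/225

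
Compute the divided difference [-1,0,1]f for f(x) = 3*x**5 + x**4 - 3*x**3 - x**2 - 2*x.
0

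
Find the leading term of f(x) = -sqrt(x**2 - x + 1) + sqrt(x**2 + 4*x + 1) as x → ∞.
5/2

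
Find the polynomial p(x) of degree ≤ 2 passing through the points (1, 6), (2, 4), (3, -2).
-2*x**2 + 4*x + 4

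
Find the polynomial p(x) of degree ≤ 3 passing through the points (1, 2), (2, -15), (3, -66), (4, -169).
-3*x**3 + x**2 + x + 3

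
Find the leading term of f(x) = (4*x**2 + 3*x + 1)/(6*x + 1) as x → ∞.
2*x/3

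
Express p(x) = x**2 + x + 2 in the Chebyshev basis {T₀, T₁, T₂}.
(5/2)T₀ + T₁ + (1/2)T₂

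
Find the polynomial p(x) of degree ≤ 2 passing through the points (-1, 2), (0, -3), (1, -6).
x**2 - 4*x - 3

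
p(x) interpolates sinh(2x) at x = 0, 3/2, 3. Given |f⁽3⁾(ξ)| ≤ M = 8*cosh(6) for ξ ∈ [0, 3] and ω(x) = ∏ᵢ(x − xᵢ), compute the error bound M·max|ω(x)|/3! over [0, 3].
sqrt(3)*cosh(6)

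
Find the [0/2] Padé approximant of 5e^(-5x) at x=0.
5/(25*x**2/2 + 5*x + 1)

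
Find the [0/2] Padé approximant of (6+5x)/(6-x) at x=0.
1/(5*x**2/6 - x + 1)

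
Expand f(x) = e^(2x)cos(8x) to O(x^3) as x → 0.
1 + 2*x - 30*x**2 + O(x**3)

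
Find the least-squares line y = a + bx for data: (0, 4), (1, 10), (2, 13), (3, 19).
a = 43/10, b = 24/5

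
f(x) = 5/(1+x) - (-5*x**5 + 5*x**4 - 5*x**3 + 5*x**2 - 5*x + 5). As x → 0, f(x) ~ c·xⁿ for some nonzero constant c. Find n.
6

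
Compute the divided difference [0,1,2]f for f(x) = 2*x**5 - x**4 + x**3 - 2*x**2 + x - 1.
24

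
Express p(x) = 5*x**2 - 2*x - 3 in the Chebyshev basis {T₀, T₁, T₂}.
(-1/2)T₀ + (-2)T₁ + (5/2)T₂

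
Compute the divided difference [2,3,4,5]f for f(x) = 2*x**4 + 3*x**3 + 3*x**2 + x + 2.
31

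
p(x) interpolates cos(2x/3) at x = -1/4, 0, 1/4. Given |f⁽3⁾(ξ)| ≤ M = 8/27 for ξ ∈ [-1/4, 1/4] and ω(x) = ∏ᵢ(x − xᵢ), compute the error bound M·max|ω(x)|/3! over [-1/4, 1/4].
sqrt(3)/5832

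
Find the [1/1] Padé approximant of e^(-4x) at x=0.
(1 - 2*x)/(2*x + 1)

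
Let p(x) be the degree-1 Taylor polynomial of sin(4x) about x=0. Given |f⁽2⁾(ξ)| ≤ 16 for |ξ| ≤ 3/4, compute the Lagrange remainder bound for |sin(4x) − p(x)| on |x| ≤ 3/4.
9/2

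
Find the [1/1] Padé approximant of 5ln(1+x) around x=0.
5*x/(x/2 + 1)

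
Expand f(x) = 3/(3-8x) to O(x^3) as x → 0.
1 + 8*x/3 + 64*x**2/9 + O(x**3)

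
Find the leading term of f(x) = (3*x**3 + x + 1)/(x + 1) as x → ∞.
3*x**2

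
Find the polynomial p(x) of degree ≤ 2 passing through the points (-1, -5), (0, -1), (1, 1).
-x**2 + 3*x - 1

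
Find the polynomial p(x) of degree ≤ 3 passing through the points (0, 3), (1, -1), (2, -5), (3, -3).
x**3 - 3*x**2 - 2*x + 3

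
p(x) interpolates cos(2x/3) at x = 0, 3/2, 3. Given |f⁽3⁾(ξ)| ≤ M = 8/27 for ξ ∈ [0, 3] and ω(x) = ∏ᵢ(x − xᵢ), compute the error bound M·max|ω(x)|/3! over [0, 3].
sqrt(3)/27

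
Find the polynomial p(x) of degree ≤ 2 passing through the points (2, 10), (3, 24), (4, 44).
3*x**2 - x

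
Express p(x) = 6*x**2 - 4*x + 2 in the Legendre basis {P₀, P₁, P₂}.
(4)P₀ + (-4)P₁ + (4)P₂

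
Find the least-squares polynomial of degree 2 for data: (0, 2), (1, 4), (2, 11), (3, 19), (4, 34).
72/35 + (13/70)x + (27/14)x²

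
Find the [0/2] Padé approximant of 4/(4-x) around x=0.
1/(1 - x/4)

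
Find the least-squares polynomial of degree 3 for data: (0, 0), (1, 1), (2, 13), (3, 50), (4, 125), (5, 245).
29/126 + (-1835/756)x + (11/18)x² + (209/108)x³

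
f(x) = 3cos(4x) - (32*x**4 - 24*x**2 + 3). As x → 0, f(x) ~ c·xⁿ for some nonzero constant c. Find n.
6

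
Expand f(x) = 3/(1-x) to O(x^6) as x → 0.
3 + 3*x + 3*x**2 + 3*x**3 + 3*x**4 + 3*x**5 + O(x**6)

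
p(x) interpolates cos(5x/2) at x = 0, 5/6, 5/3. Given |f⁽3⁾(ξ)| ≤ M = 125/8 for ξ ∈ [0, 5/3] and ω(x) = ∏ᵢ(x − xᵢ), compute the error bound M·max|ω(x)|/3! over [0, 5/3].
15625*sqrt(3)/46656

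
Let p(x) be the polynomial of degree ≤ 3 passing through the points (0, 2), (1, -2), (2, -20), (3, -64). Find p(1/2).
1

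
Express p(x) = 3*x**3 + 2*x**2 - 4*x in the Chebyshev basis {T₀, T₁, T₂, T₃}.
T₀ + (-7/4)T₁ + T₂ + (3/4)T₃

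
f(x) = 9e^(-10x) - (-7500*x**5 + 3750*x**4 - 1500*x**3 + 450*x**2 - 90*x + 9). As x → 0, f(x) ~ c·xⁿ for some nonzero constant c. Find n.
6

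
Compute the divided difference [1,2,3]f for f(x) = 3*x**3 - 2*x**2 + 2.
16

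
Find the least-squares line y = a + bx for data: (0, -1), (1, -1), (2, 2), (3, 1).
a = -11/10, b = 9/10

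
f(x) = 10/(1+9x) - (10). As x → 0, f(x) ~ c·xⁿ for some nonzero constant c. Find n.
1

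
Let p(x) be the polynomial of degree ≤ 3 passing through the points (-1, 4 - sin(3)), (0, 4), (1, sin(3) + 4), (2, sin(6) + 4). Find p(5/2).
35*sin(6)/16 - 15*sin(3)/8 + 4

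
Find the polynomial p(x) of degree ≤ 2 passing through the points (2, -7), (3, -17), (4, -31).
1 - 2*x**2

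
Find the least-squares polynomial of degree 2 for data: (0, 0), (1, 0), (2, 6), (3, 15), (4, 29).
-6/35 + (-109/70)x + (31/14)x²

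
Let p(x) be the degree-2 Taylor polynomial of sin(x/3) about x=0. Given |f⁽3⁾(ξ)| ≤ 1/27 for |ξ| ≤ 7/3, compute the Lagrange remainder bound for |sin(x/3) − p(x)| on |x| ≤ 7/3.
343/4374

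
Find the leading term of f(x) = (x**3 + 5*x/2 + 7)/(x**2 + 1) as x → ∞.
x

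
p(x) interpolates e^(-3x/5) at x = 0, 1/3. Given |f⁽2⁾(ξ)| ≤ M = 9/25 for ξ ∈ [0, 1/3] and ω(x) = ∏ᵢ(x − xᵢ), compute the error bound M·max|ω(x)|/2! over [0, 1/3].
1/200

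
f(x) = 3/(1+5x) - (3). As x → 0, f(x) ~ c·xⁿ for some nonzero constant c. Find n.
1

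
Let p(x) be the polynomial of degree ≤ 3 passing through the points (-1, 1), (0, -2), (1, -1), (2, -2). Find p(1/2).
-13/8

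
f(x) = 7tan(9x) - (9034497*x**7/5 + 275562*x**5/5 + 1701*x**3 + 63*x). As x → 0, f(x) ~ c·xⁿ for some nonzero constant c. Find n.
9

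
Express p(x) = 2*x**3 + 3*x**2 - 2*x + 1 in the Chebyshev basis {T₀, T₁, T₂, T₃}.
(5/2)T₀ + (-1/2)T₁ + (3/2)T₂ + (1/2)T₃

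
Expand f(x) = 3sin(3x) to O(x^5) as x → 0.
9*x - 27*x**3/2 + O(x**5)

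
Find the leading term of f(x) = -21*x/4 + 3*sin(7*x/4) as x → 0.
-343*x**3/128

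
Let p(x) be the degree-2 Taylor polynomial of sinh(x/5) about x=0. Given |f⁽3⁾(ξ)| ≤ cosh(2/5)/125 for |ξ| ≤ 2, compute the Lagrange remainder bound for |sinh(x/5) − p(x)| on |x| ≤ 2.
4*cosh(2/5)/375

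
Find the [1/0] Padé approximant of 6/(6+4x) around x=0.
1 - 2*x/3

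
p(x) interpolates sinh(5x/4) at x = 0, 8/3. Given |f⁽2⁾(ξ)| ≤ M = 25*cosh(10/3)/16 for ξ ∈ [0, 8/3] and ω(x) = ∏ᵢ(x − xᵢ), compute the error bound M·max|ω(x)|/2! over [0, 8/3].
25*cosh(10/3)/18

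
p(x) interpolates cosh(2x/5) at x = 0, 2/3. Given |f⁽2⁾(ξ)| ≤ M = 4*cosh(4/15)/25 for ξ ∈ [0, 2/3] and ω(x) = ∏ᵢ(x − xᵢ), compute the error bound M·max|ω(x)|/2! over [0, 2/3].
2*cosh(4/15)/225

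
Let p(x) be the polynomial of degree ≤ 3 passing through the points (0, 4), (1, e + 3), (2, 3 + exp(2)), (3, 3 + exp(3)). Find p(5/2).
-5*e/16 + 49/16 + 5*exp(3)/16 + 15*exp(2)/16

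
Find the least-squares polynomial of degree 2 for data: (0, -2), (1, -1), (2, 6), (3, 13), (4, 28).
-2 + (-3/5)x + (2)x²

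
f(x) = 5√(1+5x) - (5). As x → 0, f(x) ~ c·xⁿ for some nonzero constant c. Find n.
1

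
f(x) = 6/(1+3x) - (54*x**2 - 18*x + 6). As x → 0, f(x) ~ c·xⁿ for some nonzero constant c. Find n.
3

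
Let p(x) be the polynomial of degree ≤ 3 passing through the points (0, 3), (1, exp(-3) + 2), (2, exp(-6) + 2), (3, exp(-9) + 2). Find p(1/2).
(-5*exp(3) + 1 + 15*exp(6) + 37*exp(9))*exp(-9)/16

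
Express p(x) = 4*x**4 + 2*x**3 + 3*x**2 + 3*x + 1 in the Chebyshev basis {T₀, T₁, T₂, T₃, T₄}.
(4)T₀ + (9/2)T₁ + (7/2)T₂ + (1/2)T₃ + (1/2)T₄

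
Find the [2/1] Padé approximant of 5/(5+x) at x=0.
1/(x/5 + 1)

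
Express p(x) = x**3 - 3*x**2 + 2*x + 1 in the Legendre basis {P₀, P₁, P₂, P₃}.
(13/5)P₁ + (-2)P₂ + (2/5)P₃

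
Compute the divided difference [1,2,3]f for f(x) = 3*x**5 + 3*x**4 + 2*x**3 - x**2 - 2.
356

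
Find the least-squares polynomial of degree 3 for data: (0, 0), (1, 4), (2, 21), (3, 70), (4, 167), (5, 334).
-1/14 + (335/84)x + (-20/7)x² + (37/12)x³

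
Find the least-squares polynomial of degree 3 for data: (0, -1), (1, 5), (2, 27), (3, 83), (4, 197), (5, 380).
-52/63 + (635/189)x + (-37/36)x² + (337/108)x³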